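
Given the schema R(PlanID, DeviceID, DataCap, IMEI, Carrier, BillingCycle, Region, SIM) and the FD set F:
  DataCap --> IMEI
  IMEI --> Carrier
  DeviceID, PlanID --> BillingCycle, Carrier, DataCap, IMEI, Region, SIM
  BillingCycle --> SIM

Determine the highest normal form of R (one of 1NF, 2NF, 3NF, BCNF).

Candidate key: {DeviceID, PlanID}. Prime attributes: {DeviceID, PlanID}.
DataCap --> IMEI: {DataCap}⁺ = {Carrier, DataCap, IMEI}, which is not all of the attributes, so the left side is not a superkey — BCNF is violated.
DataCap --> IMEI determines the non-prime attribute {IMEI} from a non-superkey — 3NF is violated.
No proper subset of a key has a non-prime attribute in its closure, so there is no partial dependency; 2NF holds.

2NF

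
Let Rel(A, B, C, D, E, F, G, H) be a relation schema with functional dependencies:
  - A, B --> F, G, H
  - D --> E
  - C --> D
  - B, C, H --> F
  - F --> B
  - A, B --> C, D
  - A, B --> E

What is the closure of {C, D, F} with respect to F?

Start with {C, D, F}.
D --> E applies; add {E} → now {C, D, E, F}.
F --> B applies; add {B} → now {B, C, D, E, F}.
No further FD applies.

{B, C, D, E, F}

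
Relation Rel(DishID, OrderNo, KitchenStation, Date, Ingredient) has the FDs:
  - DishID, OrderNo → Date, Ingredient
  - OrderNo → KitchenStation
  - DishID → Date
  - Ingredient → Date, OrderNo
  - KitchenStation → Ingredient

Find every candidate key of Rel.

No FD produces {DishID}, so it must be in every candidate key.
Closure of {DishID, Ingredient} is {Date, DishID, Ingredient, KitchenStation, OrderNo}, the whole schema; {DishID, Ingredient} is a candidate key.
Closure of {DishID, KitchenStation} is {Date, DishID, Ingredient, KitchenStation, OrderNo}, the whole schema; {DishID, KitchenStation} is a candidate key.
Closure of {DishID, OrderNo} is {Date, DishID, Ingredient, KitchenStation, OrderNo}, the whole schema; {DishID, OrderNo} is a candidate key.
No proper subset of any of these is a key, and no other minimal superkey exists.

{DishID, Ingredient}, {DishID, KitchenStation}, {DishID, OrderNo}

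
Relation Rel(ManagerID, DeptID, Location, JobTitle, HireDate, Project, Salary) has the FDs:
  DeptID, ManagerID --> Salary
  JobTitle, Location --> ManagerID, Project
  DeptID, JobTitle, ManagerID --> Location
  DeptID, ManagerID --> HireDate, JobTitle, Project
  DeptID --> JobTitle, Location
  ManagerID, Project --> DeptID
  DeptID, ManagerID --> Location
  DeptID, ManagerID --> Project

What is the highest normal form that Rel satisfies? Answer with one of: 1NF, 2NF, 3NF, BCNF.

Candidate keys: {DeptID}, {JobTitle, Location}, {ManagerID, Project}. Prime attributes: {DeptID, JobTitle, Location, ManagerID, Project}.
Each dependency's left side is a superkey — BCNF holds.

BCNF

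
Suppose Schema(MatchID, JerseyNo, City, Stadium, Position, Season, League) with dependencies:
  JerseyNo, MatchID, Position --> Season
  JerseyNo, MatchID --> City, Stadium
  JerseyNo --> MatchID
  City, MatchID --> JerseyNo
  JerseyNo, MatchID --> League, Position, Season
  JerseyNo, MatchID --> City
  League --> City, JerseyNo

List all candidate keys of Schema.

{JerseyNo} is a candidate key since {JerseyNo}⁺ = {City, JerseyNo, League, MatchID, Position, Season, Stadium} covers every attribute.
{League} is a candidate key since {League}⁺ = {City, JerseyNo, League, MatchID, Position, Season, Stadium} covers every attribute.
{City, MatchID} is a candidate key since {City, MatchID}⁺ = {City, JerseyNo, League, MatchID, Position, Season, Stadium} covers every attribute.
No proper subset of any of these is a key, and no other minimal superkey exists.

{City, MatchID}, {JerseyNo}, {League}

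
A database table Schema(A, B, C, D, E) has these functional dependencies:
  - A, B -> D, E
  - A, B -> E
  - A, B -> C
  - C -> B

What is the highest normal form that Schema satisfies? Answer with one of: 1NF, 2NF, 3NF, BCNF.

3NF

Candidate keys: {A, B}, {A, C}. Prime attributes: {A, B, C}.
For C -> B we have {C}⁺ = {B, C}; {C} is not a superkey, so BCNF fails.
Since {B} ⊆ prime attributes and every other non-superkey FD also has a prime right side, the schema is in 3NF.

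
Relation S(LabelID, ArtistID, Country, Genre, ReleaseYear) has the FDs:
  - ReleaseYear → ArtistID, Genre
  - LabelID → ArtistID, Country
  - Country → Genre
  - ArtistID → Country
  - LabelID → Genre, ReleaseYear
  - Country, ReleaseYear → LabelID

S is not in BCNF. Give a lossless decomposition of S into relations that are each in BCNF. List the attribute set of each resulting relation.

Candidate keys of the original relation: {LabelID}, {ReleaseYear}.
{ArtistID, Country, Genre, LabelID, ReleaseYear}: {Country} determines {Country, Genre} here but is not a superkey — split on Country → Genre, giving {Country, Genre} and {ArtistID, Country, LabelID, ReleaseYear}.
{Country, Genre} has no BCNF violation.
{ArtistID, Country, LabelID, ReleaseYear}: {ArtistID} determines {ArtistID, Country} here but is not a superkey — split on ArtistID → Country, giving {ArtistID, Country} and {ArtistID, LabelID, ReleaseYear}.
{ArtistID, Country} has no BCNF violation.
{ArtistID, LabelID, ReleaseYear} has no BCNF violation.

{ArtistID, Country}; {ArtistID, LabelID, ReleaseYear}; {Country, Genre}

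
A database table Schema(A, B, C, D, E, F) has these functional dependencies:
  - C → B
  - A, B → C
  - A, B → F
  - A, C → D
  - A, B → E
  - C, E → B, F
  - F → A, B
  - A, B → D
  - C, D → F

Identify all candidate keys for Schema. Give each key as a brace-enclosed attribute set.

{F}⁺ = {A, B, C, D, E, F} — all of the relation — so {F} is a candidate key.
{A, B}⁺ = {A, B, C, D, E, F} — all of the relation — so {A, B} is a candidate key.
{A, C}⁺ = {A, B, C, D, E, F} — all of the relation — so {A, C} is a candidate key.
{C, D}⁺ = {A, B, C, D, E, F} — all of the relation — so {C, D} is a candidate key.
{C, E}⁺ = {A, B, C, D, E, F} — all of the relation — so {C, E} is a candidate key.
These are minimal and exhaustive — every other superkey contains one of them.

{A, B}, {A, C}, {C, D}, {C, E}, {F}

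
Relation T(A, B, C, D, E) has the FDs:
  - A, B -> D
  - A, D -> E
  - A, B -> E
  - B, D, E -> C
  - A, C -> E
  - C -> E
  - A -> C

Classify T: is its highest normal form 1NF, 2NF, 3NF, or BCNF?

Candidate key: {A, B}. Prime attributes: {A, B}.
For A, D -> E we have {A, D}⁺ = {A, C, D, E}; {A, D} is not a superkey, so BCNF fails.
Because {E} is non-prime and the left side of A, D -> E is not a superkey, the relation is not in 3NF.
Since {A} ⊂ {A, B} and {A}⁺ ⊇ {C, E} with {C, E} non-prime, there is a partial dependency; 2NF fails.

1NF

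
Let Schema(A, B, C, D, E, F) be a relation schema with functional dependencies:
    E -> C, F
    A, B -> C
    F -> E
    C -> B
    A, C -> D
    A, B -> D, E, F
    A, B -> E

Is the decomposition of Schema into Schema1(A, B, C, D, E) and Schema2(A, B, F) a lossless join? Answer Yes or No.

Schema1 ∩ Schema2 = {A, B}; its closure under F is {A, B, C, D, E, F}.
Schema1 is contained in that closure, so Schema1 ∩ Schema2 -> Schema1 holds and the join is lossless.

Yes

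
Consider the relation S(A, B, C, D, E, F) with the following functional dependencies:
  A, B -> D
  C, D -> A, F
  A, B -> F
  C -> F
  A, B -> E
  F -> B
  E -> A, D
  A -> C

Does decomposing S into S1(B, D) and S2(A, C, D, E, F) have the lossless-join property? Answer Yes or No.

No

S1 ∩ S2 = {D}; its closure under F is {D}.
The closure covers neither S1 nor S2 entirely; the join is not lossless.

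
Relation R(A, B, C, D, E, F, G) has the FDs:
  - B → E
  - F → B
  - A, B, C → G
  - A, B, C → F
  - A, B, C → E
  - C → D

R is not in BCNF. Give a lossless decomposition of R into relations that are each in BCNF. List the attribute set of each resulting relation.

Candidate keys of the original relation: {A, B, C}, {A, C, F}.
{A, B, C, D, E, F, G}: {B} determines {B, E} here but is not a superkey — split on B → E, giving {B, E} and {A, B, C, D, F, G}.
{B, E} has no BCNF violation.
{A, B, C, D, F, G}: {F} determines {B, F} here but is not a superkey — split on F → B, giving {B, F} and {A, C, D, F, G}.
{B, F} has no BCNF violation.
{A, C, D, F, G}: {C} determines {C, D} here but is not a superkey — split on C → D, giving {C, D} and {A, C, F, G}.
{C, D} has no BCNF violation.
{A, C, F, G} has no BCNF violation.

{A, C, F, G}; {B, E}; {B, F}; {C, D}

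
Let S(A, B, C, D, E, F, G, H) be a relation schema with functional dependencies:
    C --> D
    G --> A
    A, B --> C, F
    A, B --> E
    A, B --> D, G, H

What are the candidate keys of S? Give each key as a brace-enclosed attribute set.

No FD produces {B}, so it must be in every candidate key.
Closure of {A, B} is {A, B, C, D, E, F, G, H}, the whole schema; {A, B} is a candidate key.
Closure of {B, G} is {A, B, C, D, E, F, G, H}, the whole schema; {B, G} is a candidate key.
Any other superkey properly contains one of these, so there are no further candidate keys.

{A, B}, {B, G}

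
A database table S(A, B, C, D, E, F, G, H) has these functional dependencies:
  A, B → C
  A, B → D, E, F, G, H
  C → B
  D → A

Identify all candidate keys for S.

{A, B}, {A, C}, {B, D}, {C, D}

{A, B} is a candidate key since {A, B}⁺ = {A, B, C, D, E, F, G, H} covers every attribute.
{A, C} is a candidate key since {A, C}⁺ = {A, B, C, D, E, F, G, H} covers every attribute.
{B, D} is a candidate key since {B, D}⁺ = {A, B, C, D, E, F, G, H} covers every attribute.
{C, D} is a candidate key since {C, D}⁺ = {A, B, C, D, E, F, G, H} covers every attribute.
Any other superkey properly contains one of these, so there are no further candidate keys.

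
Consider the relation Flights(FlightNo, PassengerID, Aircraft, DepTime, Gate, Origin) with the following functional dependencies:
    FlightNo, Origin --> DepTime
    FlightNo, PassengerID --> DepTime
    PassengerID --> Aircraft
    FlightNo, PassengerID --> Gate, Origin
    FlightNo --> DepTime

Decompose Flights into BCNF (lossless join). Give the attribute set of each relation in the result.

{Aircraft, PassengerID}; {DepTime, FlightNo}; {FlightNo, Gate, Origin, PassengerID}

Candidate key of the original relation: {FlightNo, PassengerID}.
Within {Aircraft, DepTime, FlightNo, Gate, Origin, PassengerID}: {FlightNo, Origin}⁺ ∩ {Aircraft, DepTime, FlightNo, Gate, Origin, PassengerID} = {DepTime, FlightNo, Origin}, not the whole set, so FlightNo, Origin --> DepTime violates BCNF; decompose into {DepTime, FlightNo, Origin} and {Aircraft, FlightNo, Gate, Origin, PassengerID}.
Within {DepTime, FlightNo, Origin}: {FlightNo}⁺ ∩ {DepTime, FlightNo, Origin} = {DepTime, FlightNo}, not the whole set, so FlightNo --> DepTime violates BCNF; decompose into {DepTime, FlightNo} and {FlightNo, Origin}.
{DepTime, FlightNo} is in BCNF.
{FlightNo, Origin} is in BCNF.
Within {Aircraft, FlightNo, Gate, Origin, PassengerID}: {PassengerID}⁺ ∩ {Aircraft, FlightNo, Gate, Origin, PassengerID} = {Aircraft, PassengerID}, not the whole set, so PassengerID --> Aircraft violates BCNF; decompose into {Aircraft, PassengerID} and {FlightNo, Gate, Origin, PassengerID}.
{Aircraft, PassengerID} is in BCNF.
{FlightNo, Gate, Origin, PassengerID} is in BCNF.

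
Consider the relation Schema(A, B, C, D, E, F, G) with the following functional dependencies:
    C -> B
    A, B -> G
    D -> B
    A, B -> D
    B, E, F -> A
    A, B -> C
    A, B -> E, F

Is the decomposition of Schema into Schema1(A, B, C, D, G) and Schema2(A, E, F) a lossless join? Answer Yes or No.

Common attributes: {A}; their closure is {A}.
The closure covers neither Schema1 nor Schema2 entirely; the join is not lossless.

No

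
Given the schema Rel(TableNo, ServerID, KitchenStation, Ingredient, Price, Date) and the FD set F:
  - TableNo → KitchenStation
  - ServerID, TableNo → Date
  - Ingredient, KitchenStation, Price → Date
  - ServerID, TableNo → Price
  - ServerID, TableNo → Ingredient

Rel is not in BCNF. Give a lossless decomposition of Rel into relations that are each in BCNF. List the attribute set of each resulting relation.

Candidate key of the original relation: {ServerID, TableNo}.
{Date, Ingredient, KitchenStation, Price, ServerID, TableNo}: {TableNo} determines {KitchenStation, TableNo} here but is not a superkey — split on TableNo → KitchenStation, giving {KitchenStation, TableNo} and {Date, Ingredient, Price, ServerID, TableNo}.
{KitchenStation, TableNo}: every determinant is a superkey — BCNF.
{Date, Ingredient, Price, ServerID, TableNo}: {Ingredient, Price, TableNo} determines {Date, Ingredient, Price, TableNo} here but is not a superkey — split on Ingredient, Price, TableNo → Date, giving {Date, Ingredient, Price, TableNo} and {Ingredient, Price, ServerID, TableNo}.
{Date, Ingredient, Price, TableNo}: every determinant is a superkey — BCNF.
{Ingredient, Price, ServerID, TableNo}: every determinant is a superkey — BCNF.

{Date, Ingredient, Price, TableNo}; {Ingredient, Price, ServerID, TableNo}; {KitchenStation, TableNo}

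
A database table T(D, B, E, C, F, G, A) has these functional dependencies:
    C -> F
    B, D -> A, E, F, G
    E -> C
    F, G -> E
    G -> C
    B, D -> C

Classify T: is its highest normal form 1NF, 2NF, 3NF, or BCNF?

Candidate key: {B, D}. Prime attributes: {B, D}.
For C -> F we have {C}⁺ = {C, F}; {C} is not a superkey, so BCNF fails.
C -> F has non-prime {F} on the right and a non-superkey on the left, so 3NF fails.
No non-prime attribute depends on a proper subset of any candidate key, so 2NF holds.

2NF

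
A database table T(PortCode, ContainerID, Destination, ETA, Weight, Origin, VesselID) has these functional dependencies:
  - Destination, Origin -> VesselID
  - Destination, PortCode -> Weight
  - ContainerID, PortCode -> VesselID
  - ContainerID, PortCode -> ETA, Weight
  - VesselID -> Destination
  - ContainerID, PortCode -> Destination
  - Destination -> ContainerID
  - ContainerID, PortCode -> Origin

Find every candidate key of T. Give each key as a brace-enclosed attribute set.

Attributes never on any right-hand side: {PortCode} — every candidate key must contain it.
{ContainerID, PortCode}⁺ = {ContainerID, Destination, ETA, Origin, PortCode, VesselID, Weight} — all of the relation — so {ContainerID, PortCode} is a candidate key.
{Destination, PortCode}⁺ = {ContainerID, Destination, ETA, Origin, PortCode, VesselID, Weight} — all of the relation — so {Destination, PortCode} is a candidate key.
{PortCode, VesselID}⁺ = {ContainerID, Destination, ETA, Origin, PortCode, VesselID, Weight} — all of the relation — so {PortCode, VesselID} is a candidate key.
These are minimal and exhaustive — every other superkey contains one of them.

{ContainerID, PortCode}, {Destination, PortCode}, {PortCode, VesselID}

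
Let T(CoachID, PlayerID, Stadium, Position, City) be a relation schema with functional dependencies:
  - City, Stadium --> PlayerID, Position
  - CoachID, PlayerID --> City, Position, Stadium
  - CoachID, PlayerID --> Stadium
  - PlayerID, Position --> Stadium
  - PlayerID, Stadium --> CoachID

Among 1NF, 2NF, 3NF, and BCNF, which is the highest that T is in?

Candidate keys: {City, Stadium}, {CoachID, PlayerID}, {PlayerID, Position}, {PlayerID, Stadium}. Prime attributes: {City, CoachID, PlayerID, Position, Stadium}.
Every FD has a superkey on the left, so the relation is in BCNF.

BCNF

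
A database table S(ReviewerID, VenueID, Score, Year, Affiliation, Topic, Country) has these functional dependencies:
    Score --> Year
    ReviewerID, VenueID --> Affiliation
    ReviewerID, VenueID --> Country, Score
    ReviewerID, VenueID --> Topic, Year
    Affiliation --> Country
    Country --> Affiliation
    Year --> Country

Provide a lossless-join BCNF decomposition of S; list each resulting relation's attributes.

{Affiliation, Country}; {Affiliation, Year}; {ReviewerID, Score, Topic, VenueID}; {Score, Year}

Candidate key of the original relation: {ReviewerID, VenueID}.
{Affiliation, Country, ReviewerID, Score, Topic, VenueID, Year}: {Score} determines {Affiliation, Country, Score, Year} here but is not a superkey — split on Score --> Affiliation, Country, Year, giving {Affiliation, Country, Score, Year} and {ReviewerID, Score, Topic, VenueID}.
{Affiliation, Country, Score, Year}: {Affiliation} determines {Affiliation, Country} here but is not a superkey — split on Affiliation --> Country, giving {Affiliation, Country} and {Affiliation, Score, Year}.
{Affiliation, Country} has no BCNF violation.
{Affiliation, Score, Year}: {Year} determines {Affiliation, Year} here but is not a superkey — split on Year --> Affiliation, giving {Affiliation, Year} and {Score, Year}.
{Affiliation, Year} has no BCNF violation.
{Score, Year} has no BCNF violation.
{ReviewerID, Score, Topic, VenueID} has no BCNF violation.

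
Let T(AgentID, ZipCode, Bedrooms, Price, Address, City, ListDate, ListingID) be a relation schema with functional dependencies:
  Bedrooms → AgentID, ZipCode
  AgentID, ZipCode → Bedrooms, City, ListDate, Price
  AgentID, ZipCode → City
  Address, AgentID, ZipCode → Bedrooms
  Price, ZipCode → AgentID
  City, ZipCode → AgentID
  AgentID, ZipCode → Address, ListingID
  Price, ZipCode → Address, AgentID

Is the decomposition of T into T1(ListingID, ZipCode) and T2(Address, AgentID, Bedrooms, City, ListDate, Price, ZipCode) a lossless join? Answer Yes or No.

Common attributes: {ZipCode}; their closure is {ZipCode}.
T1 ⊄ {ZipCode} and T2 ⊄ {ZipCode}, so the split is lossy.

No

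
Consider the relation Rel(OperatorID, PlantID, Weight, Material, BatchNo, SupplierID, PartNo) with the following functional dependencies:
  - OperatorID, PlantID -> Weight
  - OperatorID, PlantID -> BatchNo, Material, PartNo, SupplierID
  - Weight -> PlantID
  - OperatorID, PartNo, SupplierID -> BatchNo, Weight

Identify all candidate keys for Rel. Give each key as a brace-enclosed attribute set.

{OperatorID} never appears on the right of any FD, so every key must include it.
Closure of {OperatorID, PlantID} is {BatchNo, Material, OperatorID, PartNo, PlantID, SupplierID, Weight}, the whole schema; {OperatorID, PlantID} is a candidate key.
Closure of {OperatorID, Weight} is {BatchNo, Material, OperatorID, PartNo, PlantID, SupplierID, Weight}, the whole schema; {OperatorID, Weight} is a candidate key.
Closure of {OperatorID, PartNo, SupplierID} is {BatchNo, Material, OperatorID, PartNo, PlantID, SupplierID, Weight}, the whole schema; {OperatorID, PartNo, SupplierID} is a candidate key.
Any other superkey properly contains one of these, so there are no further candidate keys.

{OperatorID, PartNo, SupplierID}, {OperatorID, PlantID}, {OperatorID, Weight}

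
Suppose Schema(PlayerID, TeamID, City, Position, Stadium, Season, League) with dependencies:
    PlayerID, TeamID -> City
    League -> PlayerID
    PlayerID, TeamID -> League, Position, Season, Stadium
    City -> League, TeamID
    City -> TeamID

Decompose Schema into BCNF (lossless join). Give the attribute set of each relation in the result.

Candidate keys of the original relation: {City}, {League, TeamID}, {PlayerID, TeamID}.
Within {City, League, PlayerID, Position, Season, Stadium, TeamID}: {League}⁺ ∩ {City, League, PlayerID, Position, Season, Stadium, TeamID} = {League, PlayerID}, not the whole set, so League -> PlayerID violates BCNF; decompose into {League, PlayerID} and {City, League, Position, Season, Stadium, TeamID}.
{League, PlayerID} is in BCNF.
{City, League, Position, Season, Stadium, TeamID} is in BCNF.

{City, League, Position, Season, Stadium, TeamID}; {League, PlayerID}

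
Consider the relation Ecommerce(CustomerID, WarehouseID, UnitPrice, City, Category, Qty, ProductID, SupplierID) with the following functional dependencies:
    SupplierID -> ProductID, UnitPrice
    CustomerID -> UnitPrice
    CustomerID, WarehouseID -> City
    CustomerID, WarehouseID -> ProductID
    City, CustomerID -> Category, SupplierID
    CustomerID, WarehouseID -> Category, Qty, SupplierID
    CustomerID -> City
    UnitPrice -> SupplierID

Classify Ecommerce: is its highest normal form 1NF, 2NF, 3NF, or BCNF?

1NF

Candidate key: {CustomerID, WarehouseID}. Prime attributes: {CustomerID, WarehouseID}.
For SupplierID -> ProductID, UnitPrice we have {SupplierID}⁺ = {ProductID, SupplierID, UnitPrice}; {SupplierID} is not a superkey, so BCNF fails.
SupplierID -> ProductID, UnitPrice has non-prime {ProductID, UnitPrice} on the right and a non-superkey on the left, so 3NF fails.
{CustomerID} is a proper subset of the key {CustomerID, WarehouseID}, and {CustomerID}⁺ contains the non-prime attributes {Category, City, ProductID, SupplierID, UnitPrice} — a partial dependency, so 2NF is violated.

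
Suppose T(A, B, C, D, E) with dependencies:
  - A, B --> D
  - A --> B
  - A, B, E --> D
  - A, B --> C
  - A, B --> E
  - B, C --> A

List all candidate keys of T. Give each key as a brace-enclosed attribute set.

{A}⁺ = {A, B, C, D, E} — all of the relation — so {A} is a candidate key.
{B, C}⁺ = {A, B, C, D, E} — all of the relation — so {B, C} is a candidate key.
No proper subset of any of these is a key, and no other minimal superkey exists.

{A}, {B, C}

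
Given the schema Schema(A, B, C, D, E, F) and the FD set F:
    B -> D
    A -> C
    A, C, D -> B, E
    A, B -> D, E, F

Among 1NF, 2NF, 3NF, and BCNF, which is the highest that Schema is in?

1NF

Candidate keys: {A, B}, {A, D}. Prime attributes: {A, B, D}.
B -> D breaks BCNF: {B}⁺ = {B, D}, so {B} is not a superkey.
A -> C has non-prime {C} on the right and a non-superkey on the left, so 3NF fails.
{A} is a proper subset of the key {A, B}, and {A}⁺ contains the non-prime attribute {C} — a partial dependency, so 2NF is violated.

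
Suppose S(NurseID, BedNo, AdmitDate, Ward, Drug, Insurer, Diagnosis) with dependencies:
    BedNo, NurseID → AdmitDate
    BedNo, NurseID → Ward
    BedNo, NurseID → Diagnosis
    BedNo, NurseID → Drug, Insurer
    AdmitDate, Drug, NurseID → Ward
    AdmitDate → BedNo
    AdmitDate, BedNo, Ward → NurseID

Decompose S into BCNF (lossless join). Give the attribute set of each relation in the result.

Candidate keys of the original relation: {AdmitDate, NurseID}, {AdmitDate, Ward}, {BedNo, NurseID}.
Within {AdmitDate, BedNo, Diagnosis, Drug, Insurer, NurseID, Ward}: {AdmitDate}⁺ ∩ {AdmitDate, BedNo, Diagnosis, Drug, Insurer, NurseID, Ward} = {AdmitDate, BedNo}, not the whole set, so AdmitDate → BedNo violates BCNF; decompose into {AdmitDate, BedNo} and {AdmitDate, Diagnosis, Drug, Insurer, NurseID, Ward}.
{AdmitDate, BedNo} has no BCNF violation.
{AdmitDate, Diagnosis, Drug, Insurer, NurseID, Ward} has no BCNF violation.

{AdmitDate, BedNo}; {AdmitDate, Diagnosis, Drug, Insurer, NurseID, Ward}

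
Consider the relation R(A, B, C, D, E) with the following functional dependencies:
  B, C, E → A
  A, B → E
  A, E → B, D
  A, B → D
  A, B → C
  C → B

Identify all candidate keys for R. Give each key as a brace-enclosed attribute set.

{A, B}, {A, C}, {A, E}, {C, E}

{A, B}⁺ = {A, B, C, D, E} — all of the relation — so {A, B} is a candidate key.
{A, C}⁺ = {A, B, C, D, E} — all of the relation — so {A, C} is a candidate key.
{A, E}⁺ = {A, B, C, D, E} — all of the relation — so {A, E} is a candidate key.
{C, E}⁺ = {A, B, C, D, E} — all of the relation — so {C, E} is a candidate key.
These are minimal and exhaustive — every other superkey contains one of them.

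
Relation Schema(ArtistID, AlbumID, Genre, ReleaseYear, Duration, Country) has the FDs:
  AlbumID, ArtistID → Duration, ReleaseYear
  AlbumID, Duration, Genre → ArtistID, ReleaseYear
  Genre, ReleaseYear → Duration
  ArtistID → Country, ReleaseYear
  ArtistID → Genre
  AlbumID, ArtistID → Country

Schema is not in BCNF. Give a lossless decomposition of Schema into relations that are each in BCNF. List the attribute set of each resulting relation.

{AlbumID, ArtistID}; {ArtistID, Country, Genre, ReleaseYear}; {Duration, Genre, ReleaseYear}

Candidate keys of the original relation: {AlbumID, ArtistID}, {AlbumID, Duration, Genre}, {AlbumID, Genre, ReleaseYear}.
Within {AlbumID, ArtistID, Country, Duration, Genre, ReleaseYear}: {Genre, ReleaseYear}⁺ ∩ {AlbumID, ArtistID, Country, Duration, Genre, ReleaseYear} = {Duration, Genre, ReleaseYear}, not the whole set, so Genre, ReleaseYear → Duration violates BCNF; decompose into {Duration, Genre, ReleaseYear} and {AlbumID, ArtistID, Country, Genre, ReleaseYear}.
{Duration, Genre, ReleaseYear}: every determinant is a superkey — BCNF.
Within {AlbumID, ArtistID, Country, Genre, ReleaseYear}: {ArtistID}⁺ ∩ {AlbumID, ArtistID, Country, Genre, ReleaseYear} = {ArtistID, Country, Genre, ReleaseYear}, not the whole set, so ArtistID → Country, Genre, ReleaseYear violates BCNF; decompose into {ArtistID, Country, Genre, ReleaseYear} and {AlbumID, ArtistID}.
{ArtistID, Country, Genre, ReleaseYear}: every determinant is a superkey — BCNF.
{AlbumID, ArtistID}: every determinant is a superkey — BCNF.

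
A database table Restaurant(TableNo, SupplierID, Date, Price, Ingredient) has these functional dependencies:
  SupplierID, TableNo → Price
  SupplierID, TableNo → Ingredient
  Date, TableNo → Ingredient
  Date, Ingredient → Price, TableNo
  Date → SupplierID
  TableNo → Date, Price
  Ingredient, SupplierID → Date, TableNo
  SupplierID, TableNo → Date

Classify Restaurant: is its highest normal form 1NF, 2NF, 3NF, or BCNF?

Candidate keys: {Date, Ingredient}, {Ingredient, SupplierID}, {TableNo}. Prime attributes: {Date, Ingredient, SupplierID, TableNo}.
Date → SupplierID: {Date}⁺ = {Date, SupplierID}, which is not all of the attributes, so the left side is not a superkey — BCNF is violated.
Since {SupplierID} ⊆ prime attributes and every other non-superkey FD also has a prime right side, the schema is in 3NF.

3NF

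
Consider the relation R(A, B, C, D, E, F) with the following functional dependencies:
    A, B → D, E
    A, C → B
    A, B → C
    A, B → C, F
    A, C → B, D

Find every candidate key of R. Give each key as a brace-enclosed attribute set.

No FD produces {A}, so it must be in every candidate key.
Closure of {A, B} is {A, B, C, D, E, F}, the whole schema; {A, B} is a candidate key.
Closure of {A, C} is {A, B, C, D, E, F}, the whole schema; {A, C} is a candidate key.
Any other superkey properly contains one of these, so there are no further candidate keys.

{A, B}, {A, C}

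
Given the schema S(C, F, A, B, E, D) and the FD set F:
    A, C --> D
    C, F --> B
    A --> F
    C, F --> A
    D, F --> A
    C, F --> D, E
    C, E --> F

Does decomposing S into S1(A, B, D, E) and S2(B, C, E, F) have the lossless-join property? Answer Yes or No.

No

S1 ∩ S2 = {B, E}; its closure under F is {B, E}.
S1 ⊄ {B, E} and S2 ⊄ {B, E}, so the split is lossy.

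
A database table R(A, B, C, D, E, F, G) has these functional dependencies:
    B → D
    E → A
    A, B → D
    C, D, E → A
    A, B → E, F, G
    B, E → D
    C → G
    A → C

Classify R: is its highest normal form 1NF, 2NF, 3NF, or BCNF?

1NF

Candidate keys: {A, B}, {B, E}. Prime attributes: {A, B, E}.
B → D breaks BCNF: {B}⁺ = {B, D}, so {B} is not a superkey.
B → D determines the non-prime attribute {D} from a non-superkey — 3NF is violated.
Since {A} ⊂ {A, B} and {A}⁺ ⊇ {C, G} with {C, G} non-prime, there is a partial dependency; 2NF fails.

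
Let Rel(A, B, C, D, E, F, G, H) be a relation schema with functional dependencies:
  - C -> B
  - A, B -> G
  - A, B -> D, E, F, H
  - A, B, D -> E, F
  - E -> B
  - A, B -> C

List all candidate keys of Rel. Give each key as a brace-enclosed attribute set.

{A, B}, {A, C}, {A, E}

{A} never appears on the right of any FD, so every key must include it.
Closure of {A, B} is {A, B, C, D, E, F, G, H}, the whole schema; {A, B} is a candidate key.
Closure of {A, C} is {A, B, C, D, E, F, G, H}, the whole schema; {A, C} is a candidate key.
Closure of {A, E} is {A, B, C, D, E, F, G, H}, the whole schema; {A, E} is a candidate key.
These are minimal and exhaustive — every other superkey contains one of them.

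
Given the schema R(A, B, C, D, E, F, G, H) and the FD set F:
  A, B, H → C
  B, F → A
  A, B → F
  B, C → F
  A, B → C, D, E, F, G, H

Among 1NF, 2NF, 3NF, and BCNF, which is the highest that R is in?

BCNF

Candidate keys: {A, B}, {B, C}, {B, F}. Prime attributes: {A, B, C, F}.
The left-hand side of every FD is a superkey, so BCNF is satisfied.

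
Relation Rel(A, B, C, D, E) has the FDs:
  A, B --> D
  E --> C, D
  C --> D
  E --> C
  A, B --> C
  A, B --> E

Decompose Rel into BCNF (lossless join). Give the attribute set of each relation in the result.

Candidate key of the original relation: {A, B}.
In {A, B, C, D, E}, {E} is not a superkey ({E}⁺ restricted to this set is {C, D, E}), so split on E --> C, D into {C, D, E} and {A, B, E}.
In {C, D, E}, {C} is not a superkey ({C}⁺ restricted to this set is {C, D}), so split on C --> D into {C, D} and {C, E}.
{C, D} has no BCNF violation.
{C, E} has no BCNF violation.
{A, B, E} has no BCNF violation.

{A, B, E}; {C, D}; {C, E}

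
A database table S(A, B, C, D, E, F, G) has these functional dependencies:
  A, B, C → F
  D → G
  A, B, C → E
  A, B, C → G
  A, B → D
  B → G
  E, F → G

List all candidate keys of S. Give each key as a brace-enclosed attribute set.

No FD produces {A, B, C}, so they must be in every candidate key.
{A, B, C} is a candidate key since {A, B, C}⁺ = {A, B, C, D, E, F, G} covers every attribute.
No smaller or unrelated set reaches every attribute, so there are no other keys.

{A, B, C}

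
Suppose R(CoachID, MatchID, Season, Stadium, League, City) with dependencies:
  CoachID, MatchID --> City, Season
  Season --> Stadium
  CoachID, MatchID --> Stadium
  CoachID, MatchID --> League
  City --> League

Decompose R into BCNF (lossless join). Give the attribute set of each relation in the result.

Candidate key of the original relation: {CoachID, MatchID}.
In {City, CoachID, League, MatchID, Season, Stadium}, {Season} is not a superkey ({Season}⁺ restricted to this set is {Season, Stadium}), so split on Season --> Stadium into {Season, Stadium} and {City, CoachID, League, MatchID, Season}.
{Season, Stadium} has no BCNF violation.
In {City, CoachID, League, MatchID, Season}, {City} is not a superkey ({City}⁺ restricted to this set is {City, League}), so split on City --> League into {City, League} and {City, CoachID, MatchID, Season}.
{City, League} has no BCNF violation.
{City, CoachID, MatchID, Season} has no BCNF violation.

{City, CoachID, MatchID, Season}; {City, League}; {Season, Stadium}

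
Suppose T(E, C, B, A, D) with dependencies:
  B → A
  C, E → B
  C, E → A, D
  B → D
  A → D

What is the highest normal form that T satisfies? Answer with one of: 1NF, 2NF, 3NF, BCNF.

2NF

Candidate key: {C, E}. Prime attributes: {C, E}.
B → A: {B}⁺ = {A, B, D}, which is not all of the attributes, so the left side is not a superkey — BCNF is violated.
Because {A} is non-prime and the left side of B → A is not a superkey, the relation is not in 3NF.
Checking every proper subset of each key, none determines a non-prime attribute — 2NF is satisfied.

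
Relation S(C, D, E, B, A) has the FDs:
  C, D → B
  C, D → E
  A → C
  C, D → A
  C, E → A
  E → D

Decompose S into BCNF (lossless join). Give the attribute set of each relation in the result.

{A, B, E}; {A, C}; {D, E}

Candidate keys of the original relation: {A, D}, {A, E}, {C, D}, {C, E}.
{A, B, C, D, E}: {A} determines {A, C} here but is not a superkey — split on A → C, giving {A, C} and {A, B, D, E}.
{A, C}: every determinant is a superkey — BCNF.
{A, B, D, E}: {E} determines {D, E} here but is not a superkey — split on E → D, giving {D, E} and {A, B, E}.
{D, E}: every determinant is a superkey — BCNF.
{A, B, E}: every determinant is a superkey — BCNF.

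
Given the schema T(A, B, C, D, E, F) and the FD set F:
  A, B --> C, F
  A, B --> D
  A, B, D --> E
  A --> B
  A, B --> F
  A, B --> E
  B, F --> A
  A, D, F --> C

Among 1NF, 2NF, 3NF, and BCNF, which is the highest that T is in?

BCNF

Candidate keys: {A}, {B, F}. Prime attributes: {A, B, F}.
Every FD has a superkey on the left, so the relation is in BCNF.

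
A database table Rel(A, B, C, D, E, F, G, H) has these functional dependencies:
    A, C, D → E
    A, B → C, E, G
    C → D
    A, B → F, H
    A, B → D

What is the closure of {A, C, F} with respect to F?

Start with {A, C, F}.
C → D applies; add {D} → now {A, C, D, F}.
A, C, D → E applies; add {E} → now {A, C, D, E, F}.
No further FD applies.

{A, C, D, E, F}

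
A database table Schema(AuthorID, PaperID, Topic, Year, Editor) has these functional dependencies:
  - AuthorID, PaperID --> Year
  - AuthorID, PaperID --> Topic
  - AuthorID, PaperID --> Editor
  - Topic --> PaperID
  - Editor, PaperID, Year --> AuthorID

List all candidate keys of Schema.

{AuthorID, PaperID}, {AuthorID, Topic}, {Editor, PaperID, Year}, {Editor, Topic, Year}

{AuthorID, PaperID} is a candidate key since {AuthorID, PaperID}⁺ = {AuthorID, Editor, PaperID, Topic, Year} covers every attribute.
{AuthorID, Topic} is a candidate key since {AuthorID, Topic}⁺ = {AuthorID, Editor, PaperID, Topic, Year} covers every attribute.
{Editor, PaperID, Year} is a candidate key since {Editor, PaperID, Year}⁺ = {AuthorID, Editor, PaperID, Topic, Year} covers every attribute.
{Editor, Topic, Year} is a candidate key since {Editor, Topic, Year}⁺ = {AuthorID, Editor, PaperID, Topic, Year} covers every attribute.
Any other superkey properly contains one of these, so there are no further candidate keys.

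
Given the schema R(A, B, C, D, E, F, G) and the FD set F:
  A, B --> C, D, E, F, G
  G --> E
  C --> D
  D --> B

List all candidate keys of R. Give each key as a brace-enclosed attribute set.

Attributes never on any right-hand side: {A} — every candidate key must contain it.
{A, B} is a candidate key since {A, B}⁺ = {A, B, C, D, E, F, G} covers every attribute.
{A, C} is a candidate key since {A, C}⁺ = {A, B, C, D, E, F, G} covers every attribute.
{A, D} is a candidate key since {A, D}⁺ = {A, B, C, D, E, F, G} covers every attribute.
No proper subset of any of these is a key, and no other minimal superkey exists.

{A, B}, {A, C}, {A, D}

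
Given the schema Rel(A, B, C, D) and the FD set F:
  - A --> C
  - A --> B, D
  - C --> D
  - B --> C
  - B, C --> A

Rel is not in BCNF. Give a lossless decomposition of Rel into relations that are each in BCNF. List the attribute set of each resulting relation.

{A, B, C}; {C, D}

Candidate keys of the original relation: {A}, {B}.
{A, B, C, D}: {C} determines {C, D} here but is not a superkey — split on C --> D, giving {C, D} and {A, B, C}.
{C, D} has no BCNF violation.
{A, B, C} has no BCNF violation.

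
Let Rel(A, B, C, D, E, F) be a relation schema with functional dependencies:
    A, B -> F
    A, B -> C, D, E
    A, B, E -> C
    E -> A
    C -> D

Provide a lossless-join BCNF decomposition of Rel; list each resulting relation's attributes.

{A, E}; {B, C, E, F}; {C, D}

Candidate keys of the original relation: {A, B}, {B, E}.
In {A, B, C, D, E, F}, {E} is not a superkey ({E}⁺ restricted to this set is {A, E}), so split on E -> A into {A, E} and {B, C, D, E, F}.
{A, E} is in BCNF.
In {B, C, D, E, F}, {C} is not a superkey ({C}⁺ restricted to this set is {C, D}), so split on C -> D into {C, D} and {B, C, E, F}.
{C, D} is in BCNF.
{B, C, E, F} is in BCNF.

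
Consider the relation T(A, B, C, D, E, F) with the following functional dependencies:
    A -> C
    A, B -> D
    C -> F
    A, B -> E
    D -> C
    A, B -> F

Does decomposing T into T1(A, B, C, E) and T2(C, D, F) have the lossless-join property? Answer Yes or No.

No

The shared attributes are {C} and {C}⁺ = {C, F}.
T1 ⊄ {C, F} and T2 ⊄ {C, F}, so the split is lossy.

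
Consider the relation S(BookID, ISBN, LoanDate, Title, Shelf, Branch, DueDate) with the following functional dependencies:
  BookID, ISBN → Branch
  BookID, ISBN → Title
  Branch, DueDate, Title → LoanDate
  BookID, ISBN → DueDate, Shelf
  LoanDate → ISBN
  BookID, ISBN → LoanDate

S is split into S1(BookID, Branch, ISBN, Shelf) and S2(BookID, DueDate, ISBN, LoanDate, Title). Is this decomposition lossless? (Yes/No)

S1 ∩ S2 = {BookID, ISBN}; its closure under F is {BookID, Branch, DueDate, ISBN, LoanDate, Shelf, Title}.
This includes all of S1, so the common attributes are a superkey of S1 — the join is lossless.

Yes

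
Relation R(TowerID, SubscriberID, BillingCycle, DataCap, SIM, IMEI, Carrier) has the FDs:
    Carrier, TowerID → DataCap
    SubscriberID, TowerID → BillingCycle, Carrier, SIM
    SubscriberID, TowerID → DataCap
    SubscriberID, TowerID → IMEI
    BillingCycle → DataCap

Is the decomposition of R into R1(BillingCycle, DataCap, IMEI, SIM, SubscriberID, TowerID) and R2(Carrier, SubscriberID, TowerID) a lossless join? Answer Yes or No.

Yes

R1 ∩ R2 = {SubscriberID, TowerID}; its closure under F is {BillingCycle, Carrier, DataCap, IMEI, SIM, SubscriberID, TowerID}.
This includes all of R1, so the common attributes are a superkey of R1 — the join is lossless.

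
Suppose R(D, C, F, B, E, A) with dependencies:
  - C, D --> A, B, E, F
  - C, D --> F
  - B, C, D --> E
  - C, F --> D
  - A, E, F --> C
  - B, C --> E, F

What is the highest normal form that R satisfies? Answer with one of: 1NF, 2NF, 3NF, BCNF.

BCNF

Candidate keys: {A, E, F}, {B, C}, {C, D}, {C, F}. Prime attributes: {A, B, C, D, E, F}.
The left-hand side of every FD is a superkey, so BCNF is satisfied.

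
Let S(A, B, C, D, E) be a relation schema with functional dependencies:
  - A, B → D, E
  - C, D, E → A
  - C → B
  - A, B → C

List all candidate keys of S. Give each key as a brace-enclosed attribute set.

{A, B}, {A, C}, {C, D, E}

{A, B}⁺ = {A, B, C, D, E} — all of the relation — so {A, B} is a candidate key.
{A, C}⁺ = {A, B, C, D, E} — all of the relation — so {A, C} is a candidate key.
{C, D, E}⁺ = {A, B, C, D, E} — all of the relation — so {C, D, E} is a candidate key.
These are minimal and exhaustive — every other superkey contains one of them.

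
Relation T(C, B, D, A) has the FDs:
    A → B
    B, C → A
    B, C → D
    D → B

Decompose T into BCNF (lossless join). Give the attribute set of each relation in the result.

Candidate keys of the original relation: {A, C}, {B, C}, {C, D}.
Within {A, B, C, D}: {A}⁺ ∩ {A, B, C, D} = {A, B}, not the whole set, so A → B violates BCNF; decompose into {A, B} and {A, C, D}.
{A, B}: every determinant is a superkey — BCNF.
{A, C, D}: every determinant is a superkey — BCNF.

{A, B}; {A, C, D}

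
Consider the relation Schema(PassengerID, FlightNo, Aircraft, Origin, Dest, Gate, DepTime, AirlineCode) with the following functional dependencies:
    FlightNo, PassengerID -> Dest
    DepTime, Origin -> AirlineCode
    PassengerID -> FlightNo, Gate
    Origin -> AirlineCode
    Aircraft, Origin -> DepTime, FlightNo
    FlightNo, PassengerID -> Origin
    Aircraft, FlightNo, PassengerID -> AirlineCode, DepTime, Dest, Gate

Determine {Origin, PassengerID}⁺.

{AirlineCode, Dest, FlightNo, Gate, Origin, PassengerID}

Start with {Origin, PassengerID}.
PassengerID -> FlightNo, Gate applies; add {FlightNo, Gate} → now {FlightNo, Gate, Origin, PassengerID}.
Origin -> AirlineCode applies; add {AirlineCode} → now {AirlineCode, FlightNo, Gate, Origin, PassengerID}.
FlightNo, PassengerID -> Dest applies; add {Dest} → now {AirlineCode, Dest, FlightNo, Gate, Origin, PassengerID}.
No further FD applies.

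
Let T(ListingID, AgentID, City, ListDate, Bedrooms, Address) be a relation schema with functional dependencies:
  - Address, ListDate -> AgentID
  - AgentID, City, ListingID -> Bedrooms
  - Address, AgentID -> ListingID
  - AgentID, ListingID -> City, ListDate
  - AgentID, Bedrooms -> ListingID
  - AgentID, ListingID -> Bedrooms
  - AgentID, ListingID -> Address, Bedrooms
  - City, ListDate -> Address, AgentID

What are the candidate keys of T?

{Address, AgentID}, {Address, ListDate}, {AgentID, Bedrooms}, {AgentID, ListingID}, {City, ListDate}

{Address, AgentID}⁺ = {Address, AgentID, Bedrooms, City, ListDate, ListingID}, which is every attribute, so {Address, AgentID} is a candidate key.
{Address, ListDate}⁺ = {Address, AgentID, Bedrooms, City, ListDate, ListingID}, which is every attribute, so {Address, ListDate} is a candidate key.
{AgentID, Bedrooms}⁺ = {Address, AgentID, Bedrooms, City, ListDate, ListingID}, which is every attribute, so {AgentID, Bedrooms} is a candidate key.
{AgentID, ListingID}⁺ = {Address, AgentID, Bedrooms, City, ListDate, ListingID}, which is every attribute, so {AgentID, ListingID} is a candidate key.
{City, ListDate}⁺ = {Address, AgentID, Bedrooms, City, ListDate, ListingID}, which is every attribute, so {City, ListDate} is a candidate key.
Any other superkey properly contains one of these, so there are no further candidate keys.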